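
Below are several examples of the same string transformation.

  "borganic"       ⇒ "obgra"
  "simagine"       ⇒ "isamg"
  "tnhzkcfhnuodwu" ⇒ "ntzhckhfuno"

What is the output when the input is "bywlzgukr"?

yblwgz

The rule is to delete the last 3 characters, then swap each adjacent pair of characters (1↔2, 3↔4, ...).
Working it through for "bywlzgukr": intermediate "bywlzg", final "yblwgz".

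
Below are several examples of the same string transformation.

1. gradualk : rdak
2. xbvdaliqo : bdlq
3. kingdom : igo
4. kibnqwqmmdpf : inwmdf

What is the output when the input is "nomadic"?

The rule is to keep every other character starting from the second (positions 2nd, 4th, 6th, ...).
Applying that to "nomadic" gives "oai".

oai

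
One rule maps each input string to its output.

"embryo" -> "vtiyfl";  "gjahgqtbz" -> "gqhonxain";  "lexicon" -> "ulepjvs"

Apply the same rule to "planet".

What's happening: swap the first and last characters, then shift every letter 7 places forward in the alphabet (wrapping around).
Working it through for "planet": intermediate "tlanep", final "ashulw".

ashulw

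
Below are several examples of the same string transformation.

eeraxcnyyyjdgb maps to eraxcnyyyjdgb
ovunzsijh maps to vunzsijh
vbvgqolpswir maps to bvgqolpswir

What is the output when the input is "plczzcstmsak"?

lczzcstmsak

In each case the input is transformed by: delete the first character.
Doing the same to "plczzcstmsak": "lczzcstmsak".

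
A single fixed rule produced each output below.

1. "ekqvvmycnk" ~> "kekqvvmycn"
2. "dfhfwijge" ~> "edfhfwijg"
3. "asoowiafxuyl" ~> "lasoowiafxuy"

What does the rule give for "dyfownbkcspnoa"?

What's happening: move the last character to the front.
"dyfownbkcspnoa" → "adyfownbkcspno".

adyfownbkcspno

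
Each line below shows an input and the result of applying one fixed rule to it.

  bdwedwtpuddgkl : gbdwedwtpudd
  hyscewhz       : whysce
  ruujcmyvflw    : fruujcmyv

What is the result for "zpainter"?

The rule is to delete the last 2 characters, then move the last character to the front.
"zpainter" → "zpaint" → "tzpain".

tzpain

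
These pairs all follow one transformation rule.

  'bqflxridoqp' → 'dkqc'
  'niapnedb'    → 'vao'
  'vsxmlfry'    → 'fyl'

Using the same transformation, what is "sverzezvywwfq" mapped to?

imij

What's happening: shift every letter 13 places forward in the alphabet (wrapping around) — i.e. ROT13, then keep one character in every 3, starting at position 2 (positions 2nd, 5th, 8th, ...).
"sverzezvywwfq" → "firemrmiljjsd" → "imij".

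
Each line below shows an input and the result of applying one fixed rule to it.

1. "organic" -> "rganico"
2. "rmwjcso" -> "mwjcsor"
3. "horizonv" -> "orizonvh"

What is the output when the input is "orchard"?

Each output is the input with this applied: move the first character to the end.
So "orchard" becomes "rchardo".

rchardo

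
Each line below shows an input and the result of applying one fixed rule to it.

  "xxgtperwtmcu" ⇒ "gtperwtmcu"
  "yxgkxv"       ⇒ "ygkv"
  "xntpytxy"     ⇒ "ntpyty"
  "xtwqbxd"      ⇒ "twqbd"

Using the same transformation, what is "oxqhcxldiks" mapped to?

The rule is to remove every "x".
Doing the same to "oxqhcxldiks": "oqhcldiks".

oqhcldiks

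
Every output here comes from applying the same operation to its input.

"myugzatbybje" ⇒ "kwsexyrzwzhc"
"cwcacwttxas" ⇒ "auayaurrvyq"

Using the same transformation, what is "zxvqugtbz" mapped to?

Rule — shift every letter 2 places backward in the alphabet (wrapping around).
On "zxvqugtbz" that produces "xvtoserzx".

xvtoserzx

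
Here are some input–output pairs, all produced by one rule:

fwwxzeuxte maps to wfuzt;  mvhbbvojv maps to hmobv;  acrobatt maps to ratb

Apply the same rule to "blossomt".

Rule — keep every other character starting from the first (positions 1st, 3rd, 5th, ...), then swap each adjacent pair of characters (1↔2, 3↔4, ...).
Applying that to "blossomt" gives "obms".

obms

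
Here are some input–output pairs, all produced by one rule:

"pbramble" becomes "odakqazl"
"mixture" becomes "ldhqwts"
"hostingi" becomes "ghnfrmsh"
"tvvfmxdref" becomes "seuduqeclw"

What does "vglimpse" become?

Looking at the pairs, the operation is to take characters alternately from the front and the back (1st, last, 2nd, 2nd-last, ...), then shift every letter 1 place backward in the alphabet (wrapping around).
Applying that to "vglimpse" gives "udfrkohl".
(Check on "hostingi": → "hiogsnti" → "ghnfrmsh" ✓)

udfrkohl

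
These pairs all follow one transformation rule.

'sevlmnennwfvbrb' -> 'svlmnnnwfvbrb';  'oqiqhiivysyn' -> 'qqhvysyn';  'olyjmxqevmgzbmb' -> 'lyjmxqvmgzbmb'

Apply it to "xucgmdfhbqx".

xcgmdfhbqx

The pattern: remove every vowel.
So "xucgmdfhbqx" becomes "xcgmdfhbqx".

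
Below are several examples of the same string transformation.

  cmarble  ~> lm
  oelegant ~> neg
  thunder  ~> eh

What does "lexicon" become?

The rule is to move the last 3 characters to the front (rotate right by 3), then keep one character in every 3, starting at position 2 (positions 2nd, 5th, 8th, ...).
Working it through for "lexicon": intermediate "conlexi", final "oe".

oe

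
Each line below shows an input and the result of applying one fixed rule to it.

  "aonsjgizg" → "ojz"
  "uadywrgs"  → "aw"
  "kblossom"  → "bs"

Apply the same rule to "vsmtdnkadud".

Looking at the pairs, the operation is to delete the last character, then keep one character in every 3, starting at position 2 (positions 2nd, 5th, 8th, ...).
"vsmtdnkadud" → "vsmtdnkadu" → "sda".

sda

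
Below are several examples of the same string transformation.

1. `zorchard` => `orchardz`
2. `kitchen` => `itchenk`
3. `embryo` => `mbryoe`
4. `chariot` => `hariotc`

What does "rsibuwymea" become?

sibuwymear

In each case the input is transformed by: move the first character to the end.
So "rsibuwymea" becomes "sibuwymear".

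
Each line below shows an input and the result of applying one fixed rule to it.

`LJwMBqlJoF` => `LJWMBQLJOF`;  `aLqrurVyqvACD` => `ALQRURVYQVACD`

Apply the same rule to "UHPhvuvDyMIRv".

UHPHVUVDYMIRV

Each output is the input with this applied: convert every letter to uppercase.
Applying that to "UHPhvuvDyMIRv" gives "UHPHVUVDYMIRV".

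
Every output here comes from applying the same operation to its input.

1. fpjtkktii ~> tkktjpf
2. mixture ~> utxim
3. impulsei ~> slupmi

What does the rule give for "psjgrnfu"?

nrgjsp

The transformation: delete the last 2 characters, then reverse the string.
Starting from "psjgrnfu": after the first operation, "psjgrn"; after the second, "nrgjsp".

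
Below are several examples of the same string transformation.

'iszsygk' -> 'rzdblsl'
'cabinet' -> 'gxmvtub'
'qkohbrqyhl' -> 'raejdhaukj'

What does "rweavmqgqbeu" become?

uxnkpxtofjzj

In each case the input is transformed by: move the last 3 characters to the front (rotate right by 3), then shift every letter 7 places backward in the alphabet (wrapping around).
Doing the same to "rweavmqgqbeu": "uxnkpxtofjzj".
(Check on "iszsygk": → "ygkiszs" → "rzdblsl" ✓)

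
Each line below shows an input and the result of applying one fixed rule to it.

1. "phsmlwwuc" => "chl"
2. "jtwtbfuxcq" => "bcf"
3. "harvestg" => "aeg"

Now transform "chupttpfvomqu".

cfh

The transformation: sort the characters into alphabetical order, then keep only the first 3 characters.
Working it through for "chupttpfvomqu": intermediate "cfhmoppqttuuv", final "cfh".
(Check on "phsmlwwuc": → "chlmpsuww" → "chl" ✓)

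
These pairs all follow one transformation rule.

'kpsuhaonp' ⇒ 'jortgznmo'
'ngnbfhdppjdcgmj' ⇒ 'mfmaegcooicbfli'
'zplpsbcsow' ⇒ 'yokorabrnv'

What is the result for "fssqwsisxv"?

The rule is to shift every letter 1 place backward in the alphabet (wrapping around).
For "fssqwsisxv" the result is "errpvrhrwu".

errpvrhrwu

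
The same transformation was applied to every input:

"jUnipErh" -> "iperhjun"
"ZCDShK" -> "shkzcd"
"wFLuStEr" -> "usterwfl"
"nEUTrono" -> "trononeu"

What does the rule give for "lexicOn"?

iconlex

Rule — move the first 3 characters to the end (rotate left by 3), then convert every letter to lowercase.
Working it through for "lexicOn": intermediate "icOnlex", final "iconlex".
(Check on "wFLuStEr": → "uStErwFL" → "usterwfl" ✓)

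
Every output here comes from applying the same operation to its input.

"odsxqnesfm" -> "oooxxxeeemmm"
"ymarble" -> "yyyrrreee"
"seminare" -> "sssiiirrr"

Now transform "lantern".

llltttnnn

What's happening: keep one character in every 3, starting at position 1 (positions 1st, 4th, 7th, ...), then repeat every character 3 times.
"lantern" → "llltttnnn".
(Check on "ymarble": → "yre" → "yyyrrreee" ✓)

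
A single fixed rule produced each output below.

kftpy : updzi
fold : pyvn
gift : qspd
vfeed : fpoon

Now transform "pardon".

Rule — shift every letter 10 places forward in the alphabet (wrapping around).
For "pardon" the result is "zkbnyx".

zkbnyx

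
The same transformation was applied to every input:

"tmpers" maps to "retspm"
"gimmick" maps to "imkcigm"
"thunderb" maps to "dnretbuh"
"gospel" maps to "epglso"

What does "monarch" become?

The pattern: move the first 3 characters to the end (rotate left by 3), then swap each adjacent pair of characters (1↔2, 3↔4, ...).
Starting from "monarch": after the first operation, "archmon"; after the second, "rahcomn".

rahcomn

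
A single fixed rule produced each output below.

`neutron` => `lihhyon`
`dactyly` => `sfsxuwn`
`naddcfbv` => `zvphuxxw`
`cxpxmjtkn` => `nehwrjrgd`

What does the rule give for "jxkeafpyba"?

The rule is to move the last 3 characters to the front (rotate right by 3), then shift every letter 6 places backward in the alphabet (wrapping around).
"jxkeafpyba" → "ybajxkeafp" → "svudreyuzj".

svudreyuzj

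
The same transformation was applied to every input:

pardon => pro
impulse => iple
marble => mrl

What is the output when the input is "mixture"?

mxue

Rule — keep every other character starting from the first (positions 1st, 3rd, 5th, ...).
"mixture" → "mxue".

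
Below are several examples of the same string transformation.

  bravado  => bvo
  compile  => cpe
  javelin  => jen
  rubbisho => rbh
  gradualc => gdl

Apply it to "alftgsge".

What's happening: keep one character in every 3, starting at position 1 (positions 1st, 4th, 7th, ...).
Applying that to "alftgsge" gives "atg".

atg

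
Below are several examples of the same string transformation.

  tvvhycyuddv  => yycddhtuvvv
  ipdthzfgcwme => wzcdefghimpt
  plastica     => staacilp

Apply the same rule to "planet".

The transformation: sort the characters into alphabetical order, then move the last 2 characters to the front (rotate right by 2).
Doing the same to "planet": "ptaeln".

ptaeln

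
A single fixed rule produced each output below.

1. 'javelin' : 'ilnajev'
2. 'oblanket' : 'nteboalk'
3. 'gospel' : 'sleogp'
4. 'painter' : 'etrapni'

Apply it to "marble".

The transformation: swap each adjacent pair of characters (1↔2, 3↔4, ...), then move the last 3 characters to the front (rotate right by 3).
Applying both steps to "marble": "ambrel", then "relamb".
(Check on "gospel": → "ogpsle" → "sleogp" ✓)

relamb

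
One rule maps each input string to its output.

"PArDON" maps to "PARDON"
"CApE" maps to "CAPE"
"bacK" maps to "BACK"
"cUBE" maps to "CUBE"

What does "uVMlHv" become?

UVMLHV

The pattern: convert every letter to uppercase.
For "uVMlHv" the result is "UVMLHV".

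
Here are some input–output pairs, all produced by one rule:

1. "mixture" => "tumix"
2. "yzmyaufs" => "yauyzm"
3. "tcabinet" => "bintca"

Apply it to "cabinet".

The rule is to delete the last 2 characters, then move the first 3 characters to the end (rotate left by 3).
Applying both steps to "cabinet": "cabin", then "incab".

incab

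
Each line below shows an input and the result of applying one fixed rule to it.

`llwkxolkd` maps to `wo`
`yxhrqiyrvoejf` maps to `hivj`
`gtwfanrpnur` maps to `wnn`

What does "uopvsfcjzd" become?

In each case the input is transformed by: delete the last character, then keep one character in every 3, starting at position 3 (positions 3rd, 6th, 9th, ...).
Applying both steps to "uopvsfcjzd": "uopvsfcjz", then "pfz".

pfz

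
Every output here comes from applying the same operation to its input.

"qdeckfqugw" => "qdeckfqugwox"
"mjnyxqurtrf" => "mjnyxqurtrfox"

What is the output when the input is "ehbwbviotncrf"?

ehbwbviotncrfox

The rule is to append "ox".
"ehbwbviotncrf" → "ehbwbviotncrfox".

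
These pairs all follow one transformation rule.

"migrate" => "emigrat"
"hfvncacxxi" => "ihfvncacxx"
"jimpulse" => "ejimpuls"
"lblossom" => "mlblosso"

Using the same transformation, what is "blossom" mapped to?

Rule — move the last character to the front.
For "blossom" the result is "mblosso".

mblosso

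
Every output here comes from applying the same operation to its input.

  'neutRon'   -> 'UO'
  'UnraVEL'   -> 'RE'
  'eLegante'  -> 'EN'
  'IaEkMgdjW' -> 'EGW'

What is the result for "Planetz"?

AT

The rule is to keep one character in every 3, starting at position 3 (positions 3rd, 6th, 9th, ...), then convert every letter to uppercase.
"Planetz" → "at" → "AT".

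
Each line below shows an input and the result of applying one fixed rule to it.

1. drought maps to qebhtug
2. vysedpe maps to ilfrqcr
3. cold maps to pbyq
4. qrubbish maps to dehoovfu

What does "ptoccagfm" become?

Rule — shift every letter 13 places forward in the alphabet (wrapping around) — i.e. ROT13.
For "ptoccagfm" the result is "cgbppntsz".

cgbppntsz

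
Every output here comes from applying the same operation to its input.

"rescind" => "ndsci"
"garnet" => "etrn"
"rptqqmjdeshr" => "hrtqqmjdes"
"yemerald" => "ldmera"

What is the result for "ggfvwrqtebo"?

What's happening: delete the first 2 characters, then move the last 2 characters to the front (rotate right by 2).
For "ggfvwrqtebo", step one produces "fvwrqtebo"; step two turns that into "bofvwrqte".

bofvwrqte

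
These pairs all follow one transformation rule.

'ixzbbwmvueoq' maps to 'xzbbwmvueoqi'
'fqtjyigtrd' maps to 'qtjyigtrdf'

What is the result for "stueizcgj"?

Rule — move the first character to the end.
Doing the same to "stueizcgj": "tueizcgjs".

tueizcgjs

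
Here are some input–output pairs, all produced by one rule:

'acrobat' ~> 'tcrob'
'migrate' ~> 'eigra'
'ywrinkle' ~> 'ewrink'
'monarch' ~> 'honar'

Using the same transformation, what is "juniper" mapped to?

runip

Each output is the input with this applied: swap the first and last characters, then delete the last 2 characters.
Doing the same to "juniper": "runip".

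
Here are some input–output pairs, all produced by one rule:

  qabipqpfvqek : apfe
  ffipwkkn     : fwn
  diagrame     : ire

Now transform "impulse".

ml

The transformation: keep one character in every 3, starting at position 2 (positions 2nd, 5th, 8th, ...).
On "impulse" that produces "ml".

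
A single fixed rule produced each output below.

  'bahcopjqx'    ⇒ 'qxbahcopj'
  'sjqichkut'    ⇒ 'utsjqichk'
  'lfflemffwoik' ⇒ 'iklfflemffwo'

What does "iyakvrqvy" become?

vyiyakvrq

Looking at the pairs, the operation is to move the last 2 characters to the front (rotate right by 2).
On "iyakvrqvy" that produces "vyiyakvrq".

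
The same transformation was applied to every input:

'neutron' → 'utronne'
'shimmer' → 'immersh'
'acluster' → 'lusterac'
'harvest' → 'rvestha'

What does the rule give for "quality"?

Each output is the input with this applied: move the first 2 characters to the end (rotate left by 2).
On "quality" that produces "alityqu".

alityqu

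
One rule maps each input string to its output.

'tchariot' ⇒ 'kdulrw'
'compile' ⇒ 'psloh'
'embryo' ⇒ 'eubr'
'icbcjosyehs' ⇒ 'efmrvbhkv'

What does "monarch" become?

Rule — shift every letter 3 places forward in the alphabet (wrapping around), then delete the first 2 characters.
Applying both steps to "monarch": "prqdufk", then "qdufk".

qdufk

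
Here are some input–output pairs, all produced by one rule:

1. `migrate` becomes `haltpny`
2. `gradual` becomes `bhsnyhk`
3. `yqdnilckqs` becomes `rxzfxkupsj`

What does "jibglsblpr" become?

The rule is to move the last 3 characters to the front (rotate right by 3), then shift every letter 7 places forward in the alphabet (wrapping around).
For "jibglsblpr", step one produces "lprjibglsb"; step two turns that into "swyqpinszi".

swyqpinszi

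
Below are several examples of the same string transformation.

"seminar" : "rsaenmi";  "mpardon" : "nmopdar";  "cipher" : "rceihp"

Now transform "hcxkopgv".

vhgcpxok

The pattern: take characters alternately from the front and the back (1st, last, 2nd, 2nd-last, ...), then swap each adjacent pair of characters (1↔2, 3↔4, ...).
Working it through for "hcxkopgv": intermediate "hvcgxpko", final "vhgcpxok".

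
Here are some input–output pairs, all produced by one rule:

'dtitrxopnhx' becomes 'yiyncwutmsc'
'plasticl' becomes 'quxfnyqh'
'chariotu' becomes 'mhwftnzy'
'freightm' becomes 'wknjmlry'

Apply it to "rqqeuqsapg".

vwjvvzfxlu

In each case the input is transformed by: swap each adjacent pair of characters (1↔2, 3↔4, ...), then shift every letter 5 places forward in the alphabet (wrapping around).
Applying both steps to "rqqeuqsapg": "qreqquasgp", then "vwjvvzfxlu".
(Check on "dtitrxopnhx": → "tdtixrpohnx" → "yiyncwutmsc" ✓)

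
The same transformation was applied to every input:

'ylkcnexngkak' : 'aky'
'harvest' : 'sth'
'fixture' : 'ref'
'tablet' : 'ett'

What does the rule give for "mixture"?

rem

In each case the input is transformed by: move the first character to the end, then keep only the last 3 characters.
Doing the same to "mixture": "rem".
(Check on "harvest": → "arvesth" → "sth" ✓)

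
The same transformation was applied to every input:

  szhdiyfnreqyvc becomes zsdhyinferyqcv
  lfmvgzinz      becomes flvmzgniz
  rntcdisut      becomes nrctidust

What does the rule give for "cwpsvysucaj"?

wcspyvusacj

What's happening: swap each adjacent pair of characters (1↔2, 3↔4, ...).
On "cwpsvysucaj" that produces "wcspyvusacj".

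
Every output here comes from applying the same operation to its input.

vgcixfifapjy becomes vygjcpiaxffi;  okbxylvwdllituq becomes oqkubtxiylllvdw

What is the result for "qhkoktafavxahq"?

Rule — take characters alternately from the front and the back (1st, last, 2nd, 2nd-last, ...).
On "qhkoktafavxahq" that produces "qqhhkaoxkvtaaf".

qqhhkaoxkvtaaf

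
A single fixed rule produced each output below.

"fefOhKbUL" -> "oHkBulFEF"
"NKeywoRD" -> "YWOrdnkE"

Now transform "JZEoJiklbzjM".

OjIKLBZJmjze

The rule is to move the first 3 characters to the end (rotate left by 3), then flip the case of every letter.
Starting from "JZEoJiklbzjM": after the first operation, "oJiklbzjMJZE"; after the second, "OjIKLBZJmjze".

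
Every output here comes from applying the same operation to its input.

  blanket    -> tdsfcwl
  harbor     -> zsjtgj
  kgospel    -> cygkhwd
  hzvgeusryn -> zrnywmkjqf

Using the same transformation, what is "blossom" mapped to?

Each output is the input with this applied: shift every letter 8 places backward in the alphabet (wrapping around).
"blossom" → "tdgkkge".

tdgkkge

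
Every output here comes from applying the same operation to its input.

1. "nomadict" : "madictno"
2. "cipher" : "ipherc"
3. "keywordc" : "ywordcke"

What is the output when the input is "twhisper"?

hispertw

In each case the input is transformed by: swap the front and back halves of the string, then move the last 2 characters to the front (rotate right by 2).
For "twhisper", step one produces "spertwhi"; step two turns that into "hispertw".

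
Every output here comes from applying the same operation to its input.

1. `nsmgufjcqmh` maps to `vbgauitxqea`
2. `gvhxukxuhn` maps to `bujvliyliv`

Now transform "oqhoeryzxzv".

jcevcsfmnln

The rule is to shift every letter 12 places backward in the alphabet (wrapping around), then move the last character to the front.
"oqhoeryzxzv" → "jcevcsfmnln".
(Check on "gvhxukxuhn": → "ujvliylivb" → "bujvliyliv" ✓)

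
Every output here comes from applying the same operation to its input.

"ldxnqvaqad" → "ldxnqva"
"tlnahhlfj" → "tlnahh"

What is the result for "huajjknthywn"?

huajjknth

Looking at the pairs, the operation is to delete the last 3 characters.
"huajjknthywn" → "huajjknth".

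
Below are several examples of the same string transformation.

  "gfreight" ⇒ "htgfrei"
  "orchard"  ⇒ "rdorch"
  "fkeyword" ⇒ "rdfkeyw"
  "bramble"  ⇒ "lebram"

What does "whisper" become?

The rule is to move the last 3 characters to the front (rotate right by 3), then delete the first character.
Applying both steps to "whisper": "perwhis", then "erwhis".

erwhis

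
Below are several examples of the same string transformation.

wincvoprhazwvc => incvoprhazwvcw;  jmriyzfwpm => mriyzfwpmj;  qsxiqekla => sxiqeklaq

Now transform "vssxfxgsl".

ssxfxgslv

Looking at the pairs, the operation is to move the first character to the end.
Doing the same to "vssxfxgsl": "ssxfxgslv".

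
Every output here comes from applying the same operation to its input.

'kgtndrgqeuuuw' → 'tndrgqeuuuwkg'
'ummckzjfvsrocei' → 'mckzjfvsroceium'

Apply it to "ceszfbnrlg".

The transformation: move the first 2 characters to the end (rotate left by 2).
So "ceszfbnrlg" becomes "szfbnrlgce".

szfbnrlgce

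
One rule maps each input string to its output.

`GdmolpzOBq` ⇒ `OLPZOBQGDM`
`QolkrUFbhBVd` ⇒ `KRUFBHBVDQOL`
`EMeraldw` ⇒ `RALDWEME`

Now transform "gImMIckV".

The rule is to move the first 3 characters to the end (rotate left by 3), then convert every letter to uppercase.
Applying both steps to "gImMIckV": "MIckVgIm", then "MICKVGIM".

MICKVGIM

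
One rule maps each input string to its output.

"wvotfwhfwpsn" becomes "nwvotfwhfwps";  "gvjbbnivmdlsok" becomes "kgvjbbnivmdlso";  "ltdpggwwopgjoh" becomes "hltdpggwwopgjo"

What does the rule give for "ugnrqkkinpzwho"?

What's happening: move the last character to the front.
Applying that to "ugnrqkkinpzwho" gives "ougnrqkkinpzwh".

ougnrqkkinpzwh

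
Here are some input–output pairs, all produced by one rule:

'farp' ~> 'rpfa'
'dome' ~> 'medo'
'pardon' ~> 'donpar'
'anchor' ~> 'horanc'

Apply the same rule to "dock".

Each output is the input with this applied: swap the front and back halves of the string.
Doing the same to "dock": "ckdo".

ckdo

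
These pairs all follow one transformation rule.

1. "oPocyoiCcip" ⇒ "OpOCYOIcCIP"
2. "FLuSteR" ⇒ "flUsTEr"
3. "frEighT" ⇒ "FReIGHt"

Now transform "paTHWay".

PAthwAY

Each output is the input with this applied: flip the case of every letter.
For "paTHWay" the result is "PAthwAY".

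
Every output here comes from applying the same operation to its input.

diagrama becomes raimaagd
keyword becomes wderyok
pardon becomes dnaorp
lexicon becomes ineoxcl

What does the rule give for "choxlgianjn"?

Rule — take characters alternately from the front and the back (1st, last, 2nd, 2nd-last, ...), then swap the first and last characters.
On "choxlgianjn": the first step gives "cnhjonxalig", and the second then gives "gnhjonxalic".

gnhjonxalic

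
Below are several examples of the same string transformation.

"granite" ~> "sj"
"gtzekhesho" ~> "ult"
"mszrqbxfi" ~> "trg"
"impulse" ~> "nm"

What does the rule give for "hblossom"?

ctn

The pattern: shift every letter 1 place forward in the alphabet (wrapping around), then keep one character in every 3, starting at position 2 (positions 2nd, 5th, 8th, ...).
"hblossom" → "ctn".
(Check on "gtzekhesho": → "huafliftip" → "ult" ✓)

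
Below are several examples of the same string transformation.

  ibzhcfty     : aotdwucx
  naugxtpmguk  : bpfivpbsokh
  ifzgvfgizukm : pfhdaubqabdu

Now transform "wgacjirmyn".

Looking at the pairs, the operation is to shift every letter 5 places backward in the alphabet (wrapping around), then move the last 3 characters to the front (rotate right by 3).
Working it through for "wgacjirmyn": intermediate "rbvxedmhti", final "htirbvxedm".

htirbvxedm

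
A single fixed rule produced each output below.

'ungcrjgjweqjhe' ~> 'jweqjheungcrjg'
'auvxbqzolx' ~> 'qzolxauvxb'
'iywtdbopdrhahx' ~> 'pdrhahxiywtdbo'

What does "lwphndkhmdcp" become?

What's happening: swap the front and back halves of the string.
For "lwphndkhmdcp" the result is "khmdcplwphnd".

khmdcplwphnd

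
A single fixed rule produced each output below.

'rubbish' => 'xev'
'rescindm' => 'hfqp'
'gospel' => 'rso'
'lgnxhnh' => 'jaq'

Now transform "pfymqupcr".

ipxf

What's happening: keep every other character starting from the second (positions 2nd, 4th, 6th, ...), then shift every letter 3 places forward in the alphabet (wrapping around).
Starting from "pfymqupcr": after the first operation, "fmuc"; after the second, "ipxf".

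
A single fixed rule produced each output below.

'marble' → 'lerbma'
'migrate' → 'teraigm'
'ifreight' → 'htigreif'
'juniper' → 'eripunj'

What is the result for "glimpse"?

What's happening: reverse the string, then swap each adjacent pair of characters (1↔2, 3↔4, ...).
Working it through for "glimpse": intermediate "espmilg", final "semplig".
(Check on "marble": → "elbram" → "lerbma" ✓)

semplig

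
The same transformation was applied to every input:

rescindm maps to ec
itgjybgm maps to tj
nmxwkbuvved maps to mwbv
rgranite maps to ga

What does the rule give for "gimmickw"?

im

Rule — delete the last 3 characters, then keep every other character starting from the second (positions 2nd, 4th, 6th, ...).
Applying that to "gimmickw" gives "im".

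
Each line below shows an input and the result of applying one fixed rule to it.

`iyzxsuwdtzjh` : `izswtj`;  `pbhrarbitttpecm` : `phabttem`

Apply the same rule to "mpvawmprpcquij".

mvwppqi

In each case the input is transformed by: keep every other character starting from the first (positions 1st, 3rd, 5th, ...).
On "mpvawmprpcquij" that produces "mvwppqi".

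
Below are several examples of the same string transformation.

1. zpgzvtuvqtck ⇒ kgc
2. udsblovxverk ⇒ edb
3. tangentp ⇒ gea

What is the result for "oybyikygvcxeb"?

The transformation: sort the characters into reverse alphabetical order, then keep only the last 3 characters.
Starting from "oybyikygvcxeb": after the first operation, "yyyxvokigecbb"; after the second, "cbb".

cbb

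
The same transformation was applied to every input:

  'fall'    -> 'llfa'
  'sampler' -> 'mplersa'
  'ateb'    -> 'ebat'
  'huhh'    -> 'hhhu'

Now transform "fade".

The rule is to move the first 2 characters to the end (rotate left by 2).
So "fade" becomes "defa".

defa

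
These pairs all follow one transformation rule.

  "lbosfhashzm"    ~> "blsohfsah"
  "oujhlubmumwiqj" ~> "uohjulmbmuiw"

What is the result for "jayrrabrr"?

ajryarb

What's happening: delete the last 2 characters, then swap each adjacent pair of characters (1↔2, 3↔4, ...).
On "jayrrabrr": the first step gives "jayrrab", and the second then gives "ajryarb".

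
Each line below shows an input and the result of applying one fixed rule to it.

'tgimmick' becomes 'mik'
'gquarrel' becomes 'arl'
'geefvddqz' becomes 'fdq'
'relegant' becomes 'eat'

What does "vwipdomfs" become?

The rule is to delete the first 3 characters, then keep every other character starting from the first (positions 1st, 3rd, 5th, ...).
For "vwipdomfs", step one produces "pdomfs"; step two turns that into "pof".

pof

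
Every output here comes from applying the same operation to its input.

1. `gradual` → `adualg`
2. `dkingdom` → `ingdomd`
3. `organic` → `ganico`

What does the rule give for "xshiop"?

hiopx

The rule is to move the first 2 characters to the end (rotate left by 2), then delete the last character.
"xshiop" → "hiopx".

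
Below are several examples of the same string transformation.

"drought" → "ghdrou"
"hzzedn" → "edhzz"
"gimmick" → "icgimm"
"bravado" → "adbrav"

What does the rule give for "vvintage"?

The pattern: delete the last character, then move the last 2 characters to the front (rotate right by 2).
Starting from "vvintage": after the first operation, "vvintag"; after the second, "agvvint".

agvvint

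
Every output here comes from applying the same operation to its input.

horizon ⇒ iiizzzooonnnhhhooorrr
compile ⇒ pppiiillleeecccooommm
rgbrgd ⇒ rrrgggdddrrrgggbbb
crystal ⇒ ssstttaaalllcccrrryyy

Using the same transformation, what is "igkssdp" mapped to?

The pattern: move the first 3 characters to the end (rotate left by 3), then repeat every character 3 times.
Starting from "igkssdp": after the first operation, "ssdpigk"; after the second, "ssssssdddpppiiigggkkk".

ssssssdddpppiiigggkkk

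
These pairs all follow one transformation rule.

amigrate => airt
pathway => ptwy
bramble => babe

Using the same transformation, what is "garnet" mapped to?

gre

The transformation: keep every other character starting from the first (positions 1st, 3rd, 5th, ...).
So "garnet" becomes "gre".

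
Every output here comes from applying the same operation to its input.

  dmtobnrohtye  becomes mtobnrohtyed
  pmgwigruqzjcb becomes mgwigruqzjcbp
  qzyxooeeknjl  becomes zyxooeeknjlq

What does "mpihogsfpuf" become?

What's happening: move the first character to the end.
Applying that to "mpihogsfpuf" gives "pihogsfpufm".

pihogsfpufm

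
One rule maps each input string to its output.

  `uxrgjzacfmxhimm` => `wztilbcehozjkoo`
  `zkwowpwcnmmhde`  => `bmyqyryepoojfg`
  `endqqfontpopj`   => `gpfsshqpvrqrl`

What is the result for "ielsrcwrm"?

kgnuteyto

Rule — shift every letter 2 places forward in the alphabet (wrapping around).
On "ielsrcwrm" that produces "kgnuteyto".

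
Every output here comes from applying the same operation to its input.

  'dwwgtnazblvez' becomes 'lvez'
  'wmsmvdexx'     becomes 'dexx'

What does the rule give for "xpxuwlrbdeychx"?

What's happening: keep only the last 4 characters.
Doing the same to "xpxuwlrbdeychx": "ychx".

ychx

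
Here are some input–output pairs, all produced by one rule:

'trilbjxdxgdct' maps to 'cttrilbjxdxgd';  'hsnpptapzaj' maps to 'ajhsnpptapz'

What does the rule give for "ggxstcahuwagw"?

What's happening: move the last 2 characters to the front (rotate right by 2).
Applying that to "ggxstcahuwagw" gives "gwggxstcahuwa".

gwggxstcahuwa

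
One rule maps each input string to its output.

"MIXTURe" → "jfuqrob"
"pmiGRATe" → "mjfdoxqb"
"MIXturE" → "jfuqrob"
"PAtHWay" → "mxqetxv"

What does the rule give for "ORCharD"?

lozexoa

What's happening: shift every letter 3 places backward in the alphabet (wrapping around), then convert every letter to lowercase.
Starting from "ORCharD": after the first operation, "LOZexoA"; after the second, "lozexoa".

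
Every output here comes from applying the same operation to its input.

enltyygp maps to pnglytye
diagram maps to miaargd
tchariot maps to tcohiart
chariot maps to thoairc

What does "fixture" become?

Looking at the pairs, the operation is to take characters alternately from the front and the back (1st, last, 2nd, 2nd-last, ...), then move the first character to the end.
"fixture" → "eirxutf".
(Check on "enltyygp": → "epnglyty" → "pnglytye" ✓)

eirxutf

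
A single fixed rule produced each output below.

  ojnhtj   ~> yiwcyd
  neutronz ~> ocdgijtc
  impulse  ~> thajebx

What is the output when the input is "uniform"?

What's happening: reverse the string, then shift every letter 11 places backward in the alphabet (wrapping around).
For "uniform" the result is "bgduxcj".

bgduxcj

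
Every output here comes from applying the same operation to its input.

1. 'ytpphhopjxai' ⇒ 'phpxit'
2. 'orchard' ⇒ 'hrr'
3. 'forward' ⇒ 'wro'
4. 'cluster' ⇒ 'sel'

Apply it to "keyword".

wre

The rule is to keep every other character starting from the second (positions 2nd, 4th, 6th, ...), then move the first character to the end.
Working it through for "keyword": intermediate "ewr", final "wre".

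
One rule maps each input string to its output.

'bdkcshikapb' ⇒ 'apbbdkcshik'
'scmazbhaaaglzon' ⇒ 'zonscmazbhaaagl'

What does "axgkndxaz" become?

The rule is to move the last 3 characters to the front (rotate right by 3).
"axgkndxaz" → "xazaxgknd".

xazaxgknd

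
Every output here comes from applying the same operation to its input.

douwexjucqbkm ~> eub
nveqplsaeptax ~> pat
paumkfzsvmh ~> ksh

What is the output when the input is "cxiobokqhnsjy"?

The transformation: keep one character in every 3, starting at position 2 (positions 2nd, 5th, 8th, ...), then delete the first character.
On "cxiobokqhnsjy": the first step gives "xbqs", and the second then gives "bqs".

bqs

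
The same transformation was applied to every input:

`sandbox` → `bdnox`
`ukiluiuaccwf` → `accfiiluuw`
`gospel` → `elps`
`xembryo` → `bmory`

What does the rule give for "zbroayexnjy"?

aejnorxyy

The transformation: delete the first 2 characters, then sort the characters into alphabetical order.
Applying both steps to "zbroayexnjy": "roayexnjy", then "aejnorxyy".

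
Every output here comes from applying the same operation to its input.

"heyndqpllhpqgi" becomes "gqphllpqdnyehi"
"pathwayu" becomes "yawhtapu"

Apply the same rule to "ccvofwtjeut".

The pattern: move the last character to the front, then reverse the string.
"ccvofwtjeut" → "uejtwfovcct".

uejtwfovcct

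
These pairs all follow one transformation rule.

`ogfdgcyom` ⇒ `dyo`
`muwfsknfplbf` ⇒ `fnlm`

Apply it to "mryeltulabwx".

Looking at the pairs, the operation is to move the first character to the end, then keep one character in every 3, starting at position 3 (positions 3rd, 6th, 9th, ...).
Applying that to "mryeltulabwx" gives "eubm".

eubm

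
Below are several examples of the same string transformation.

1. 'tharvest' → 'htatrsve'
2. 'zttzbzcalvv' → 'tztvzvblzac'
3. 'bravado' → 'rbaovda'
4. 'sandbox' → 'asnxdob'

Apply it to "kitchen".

The rule is to move the first character to the end, then take characters alternately from the front and the back (1st, last, 2nd, 2nd-last, ...).
For "kitchen", step one produces "itchenk"; step two turns that into "iktnceh".

iktnceh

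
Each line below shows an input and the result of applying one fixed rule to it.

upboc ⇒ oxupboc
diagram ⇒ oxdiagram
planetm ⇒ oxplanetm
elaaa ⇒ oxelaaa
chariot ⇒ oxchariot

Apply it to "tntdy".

The rule is to prepend "ox".
On "tntdy" that produces "oxtntdy".

oxtntdy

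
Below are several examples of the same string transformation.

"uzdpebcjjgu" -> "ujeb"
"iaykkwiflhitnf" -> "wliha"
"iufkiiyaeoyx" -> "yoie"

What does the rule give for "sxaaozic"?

The pattern: sort the characters into reverse alphabetical order, then keep one character in every 3, starting at position 2 (positions 2nd, 5th, 8th, ...).
Working it through for "sxaaozic": intermediate "zxsoicaa", final "xia".

xia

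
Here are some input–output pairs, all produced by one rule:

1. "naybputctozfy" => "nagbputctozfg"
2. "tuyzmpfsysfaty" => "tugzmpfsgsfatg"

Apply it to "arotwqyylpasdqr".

arotwqgglpasdqr

The pattern: replace every "y" with "g".
For "arotwqyylpasdqr" the result is "arotwqgglpasdqr".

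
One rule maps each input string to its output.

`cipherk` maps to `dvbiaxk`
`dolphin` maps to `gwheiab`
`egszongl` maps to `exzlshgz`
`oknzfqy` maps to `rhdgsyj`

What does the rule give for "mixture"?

In each case the input is transformed by: move the last character to the front, then shift every letter 7 places backward in the alphabet (wrapping around).
"mixture" → "emixtur" → "xfbqmnk".

xfbqmnk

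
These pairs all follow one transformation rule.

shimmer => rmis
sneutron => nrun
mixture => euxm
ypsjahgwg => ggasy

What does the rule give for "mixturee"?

erti

Looking at the pairs, the operation is to reverse the string, then keep every other character starting from the first (positions 1st, 3rd, 5th, ...).
On "mixturee": the first step gives "eerutxim", and the second then gives "erti".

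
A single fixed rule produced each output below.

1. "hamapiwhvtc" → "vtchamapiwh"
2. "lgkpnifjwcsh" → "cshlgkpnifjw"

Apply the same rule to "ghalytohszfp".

zfpghalytohs

In each case the input is transformed by: move the last 3 characters to the front (rotate right by 3).
Applying that to "ghalytohszfp" gives "zfpghalytohs".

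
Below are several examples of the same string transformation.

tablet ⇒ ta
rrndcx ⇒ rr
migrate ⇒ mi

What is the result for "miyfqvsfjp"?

mi

What's happening: keep only the first 2 characters.
Doing the same to "miyfqvsfjp": "mi".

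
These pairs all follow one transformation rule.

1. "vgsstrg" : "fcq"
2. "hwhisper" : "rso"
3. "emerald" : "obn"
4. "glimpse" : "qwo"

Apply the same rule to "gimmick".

The pattern: shift every letter 10 places forward in the alphabet (wrapping around), then keep one character in every 3, starting at position 1 (positions 1st, 4th, 7th, ...).
On "gimmick" that produces "qwu".

qwu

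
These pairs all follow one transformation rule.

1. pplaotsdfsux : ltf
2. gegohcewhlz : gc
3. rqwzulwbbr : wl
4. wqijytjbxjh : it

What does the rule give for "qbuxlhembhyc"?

The transformation: delete the last 3 characters, then keep one character in every 3, starting at position 3 (positions 3rd, 6th, 9th, ...).
So "qbuxlhembhyc" becomes "uhb".

uhb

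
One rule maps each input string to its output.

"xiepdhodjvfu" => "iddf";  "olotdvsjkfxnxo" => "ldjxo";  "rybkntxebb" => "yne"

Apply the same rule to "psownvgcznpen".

sncp

What's happening: keep one character in every 3, starting at position 2 (positions 2nd, 5th, 8th, ...).
On "psownvgcznpen" that produces "sncp".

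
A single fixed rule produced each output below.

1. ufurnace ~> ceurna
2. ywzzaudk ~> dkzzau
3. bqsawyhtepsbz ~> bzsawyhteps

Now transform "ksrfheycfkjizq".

zqrfheycfkji

The transformation: delete the first 2 characters, then move the last 2 characters to the front (rotate right by 2).
On "ksrfheycfkjizq" that produces "zqrfheycfkji".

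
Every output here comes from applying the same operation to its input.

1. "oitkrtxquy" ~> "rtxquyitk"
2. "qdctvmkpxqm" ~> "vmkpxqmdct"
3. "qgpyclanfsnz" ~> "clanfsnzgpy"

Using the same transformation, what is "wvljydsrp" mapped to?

ydsrpvlj

In each case the input is transformed by: delete the first character, then move the first 3 characters to the end (rotate left by 3).
Working it through for "wvljydsrp": intermediate "vljydsrp", final "ydsrpvlj".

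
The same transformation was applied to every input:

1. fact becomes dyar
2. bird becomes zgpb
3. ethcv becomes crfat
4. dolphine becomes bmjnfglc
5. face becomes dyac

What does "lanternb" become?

jylrcplz

The rule is to shift every letter 2 places backward in the alphabet (wrapping around).
On "lanternb" that produces "jylrcplz".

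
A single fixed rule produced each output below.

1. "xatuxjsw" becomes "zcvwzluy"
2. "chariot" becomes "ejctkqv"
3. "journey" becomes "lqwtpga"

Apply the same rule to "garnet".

ictpgv

Each output is the input with this applied: shift every letter 2 places forward in the alphabet (wrapping around).
Applying that to "garnet" gives "ictpgv".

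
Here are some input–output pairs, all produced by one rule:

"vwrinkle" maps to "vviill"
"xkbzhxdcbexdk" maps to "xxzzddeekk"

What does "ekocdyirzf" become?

eecciiff

Rule — keep one character in every 3, starting at position 1 (positions 1st, 4th, 7th, ...), then double every character.
"ekocdyirzf" → "ecif" → "eecciiff".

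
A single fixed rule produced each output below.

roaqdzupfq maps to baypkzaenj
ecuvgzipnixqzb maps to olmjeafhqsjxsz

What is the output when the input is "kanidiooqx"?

uhkaxysyns

Each output is the input with this applied: take characters alternately from the front and the back (1st, last, 2nd, 2nd-last, ...), then shift every letter 10 places forward in the alphabet (wrapping around).
On "kanidiooqx" that produces "uhkaxysyns".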